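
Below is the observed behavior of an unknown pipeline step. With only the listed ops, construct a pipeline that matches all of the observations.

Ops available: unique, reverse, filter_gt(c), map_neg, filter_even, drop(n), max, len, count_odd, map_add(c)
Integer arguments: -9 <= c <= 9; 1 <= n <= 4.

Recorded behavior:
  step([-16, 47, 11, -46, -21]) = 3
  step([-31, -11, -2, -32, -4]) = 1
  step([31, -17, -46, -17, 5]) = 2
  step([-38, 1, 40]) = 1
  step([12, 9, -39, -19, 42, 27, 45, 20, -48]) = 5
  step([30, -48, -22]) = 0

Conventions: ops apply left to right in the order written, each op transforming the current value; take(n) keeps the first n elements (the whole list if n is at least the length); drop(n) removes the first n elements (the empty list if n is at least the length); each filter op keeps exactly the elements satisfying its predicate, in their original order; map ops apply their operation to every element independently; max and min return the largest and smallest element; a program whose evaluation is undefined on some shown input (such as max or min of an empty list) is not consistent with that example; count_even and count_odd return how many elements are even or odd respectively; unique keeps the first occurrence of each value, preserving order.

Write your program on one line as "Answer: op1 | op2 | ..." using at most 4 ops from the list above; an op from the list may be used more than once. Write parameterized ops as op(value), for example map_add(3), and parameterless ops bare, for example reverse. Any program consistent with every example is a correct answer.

drop(1) | unique | map_neg | count_odd

Check, running the answer program on each example:
  [-16, 47, 11, -46, -21] -> [47, 11, -46, -21] -> [47, 11, -46, -21] -> [-47, -11, 46, 21] -> 3
  [-31, -11, -2, -32, -4] -> [-11, -2, -32, -4] -> [-11, -2, -32, -4] -> [11, 2, 32, 4] -> 1
  [31, -17, -46, -17, 5] -> [-17, -46, -17, 5] -> [-17, -46, 5] -> [17, 46, -5] -> 2
  [-38, 1, 40] -> [1, 40] -> [1, 40] -> [-1, -40] -> 1
  [12, 9, -39, -19, 42, 27, 45, 20, -48] -> [9, -39, -19, 42, 27, 45, 20, -48] -> [9, -39, -19, 42, 27, 45, 20, -48] -> [-9, 39, 19, -42, -27, -45, -20, 48] -> 5
  [30, -48, -22] -> [-48, -22] -> [-48, -22] -> [48, 22] -> 0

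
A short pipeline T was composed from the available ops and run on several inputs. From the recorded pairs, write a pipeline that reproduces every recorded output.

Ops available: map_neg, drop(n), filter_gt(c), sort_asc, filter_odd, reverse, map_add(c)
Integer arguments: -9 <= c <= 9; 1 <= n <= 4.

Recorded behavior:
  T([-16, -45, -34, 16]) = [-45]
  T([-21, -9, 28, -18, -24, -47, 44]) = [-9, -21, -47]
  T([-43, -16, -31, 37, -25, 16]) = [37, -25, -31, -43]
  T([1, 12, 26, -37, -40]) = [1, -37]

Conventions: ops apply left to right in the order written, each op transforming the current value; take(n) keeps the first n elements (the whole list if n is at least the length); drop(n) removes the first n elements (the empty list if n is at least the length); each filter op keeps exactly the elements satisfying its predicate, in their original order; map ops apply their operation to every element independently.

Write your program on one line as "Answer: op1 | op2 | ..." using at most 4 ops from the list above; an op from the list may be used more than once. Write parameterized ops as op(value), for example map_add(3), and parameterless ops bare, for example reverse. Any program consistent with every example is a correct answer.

sort_asc | filter_odd | reverse

Check, running the answer program on each example:
  [-16, -45, -34, 16] -> [-45, -34, -16, 16] -> [-45] -> [-45]
  [-21, -9, 28, -18, -24, -47, 44] -> [-47, -24, -21, -18, -9, 28, 44] -> [-47, -21, -9] -> [-9, -21, -47]
  [-43, -16, -31, 37, -25, 16] -> [-43, -31, -25, -16, 16, 37] -> [-43, -31, -25, 37] -> [37, -25, -31, -43]
  [1, 12, 26, -37, -40] -> [-40, -37, 1, 12, 26] -> [-37, 1] -> [1, -37]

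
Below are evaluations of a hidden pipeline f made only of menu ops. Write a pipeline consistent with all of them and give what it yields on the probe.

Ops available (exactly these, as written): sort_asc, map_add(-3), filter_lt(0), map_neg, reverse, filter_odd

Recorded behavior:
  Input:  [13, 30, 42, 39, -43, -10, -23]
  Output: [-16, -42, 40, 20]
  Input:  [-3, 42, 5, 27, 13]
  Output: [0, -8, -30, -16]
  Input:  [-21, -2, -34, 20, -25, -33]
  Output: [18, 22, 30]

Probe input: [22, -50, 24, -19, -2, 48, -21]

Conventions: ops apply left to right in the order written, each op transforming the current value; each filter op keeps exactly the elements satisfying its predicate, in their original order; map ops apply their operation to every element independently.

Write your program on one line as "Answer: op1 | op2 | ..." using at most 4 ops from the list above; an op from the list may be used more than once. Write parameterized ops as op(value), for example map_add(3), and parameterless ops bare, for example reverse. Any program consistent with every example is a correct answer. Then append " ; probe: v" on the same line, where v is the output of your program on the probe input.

filter_odd | map_neg | map_add(-3) ; probe: [16, 18]

Check, running the answer program on each example:
  [13, 30, 42, 39, -43, -10, -23] -> [13, 39, -43, -23] -> [-13, -39, 43, 23] -> [-16, -42, 40, 20]
  [-3, 42, 5, 27, 13] -> [-3, 5, 27, 13] -> [3, -5, -27, -13] -> [0, -8, -30, -16]
  [-21, -2, -34, 20, -25, -33] -> [-21, -25, -33] -> [21, 25, 33] -> [18, 22, 30]
  probe: [22, -50, 24, -19, -2, 48, -21] -> [-19, -21] -> [19, 21] -> [16, 18]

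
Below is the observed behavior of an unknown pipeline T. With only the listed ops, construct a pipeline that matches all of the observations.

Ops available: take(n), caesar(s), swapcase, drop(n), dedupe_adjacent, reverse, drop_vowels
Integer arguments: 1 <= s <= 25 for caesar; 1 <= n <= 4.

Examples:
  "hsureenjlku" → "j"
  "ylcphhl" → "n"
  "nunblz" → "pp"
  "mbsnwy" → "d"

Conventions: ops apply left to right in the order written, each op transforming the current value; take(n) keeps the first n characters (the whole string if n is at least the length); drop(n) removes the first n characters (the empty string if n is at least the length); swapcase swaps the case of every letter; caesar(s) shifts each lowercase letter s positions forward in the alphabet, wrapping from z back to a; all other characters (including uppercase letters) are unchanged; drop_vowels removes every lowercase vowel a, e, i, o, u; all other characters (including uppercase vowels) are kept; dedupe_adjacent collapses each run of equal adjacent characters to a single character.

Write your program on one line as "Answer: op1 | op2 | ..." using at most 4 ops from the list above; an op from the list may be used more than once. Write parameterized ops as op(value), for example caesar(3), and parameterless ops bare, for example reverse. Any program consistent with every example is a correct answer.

drop_vowels | take(2) | caesar(2) | drop_vowels

Check, running the answer program on each example:
  "hsureenjlku" -> "hsrnjlk" -> "hs" -> "ju" -> "j"
  "ylcphhl" -> "ylcphhl" -> "yl" -> "an" -> "n"
  "nunblz" -> "nnblz" -> "nn" -> "pp" -> "pp"
  "mbsnwy" -> "mbsnwy" -> "mb" -> "od" -> "d"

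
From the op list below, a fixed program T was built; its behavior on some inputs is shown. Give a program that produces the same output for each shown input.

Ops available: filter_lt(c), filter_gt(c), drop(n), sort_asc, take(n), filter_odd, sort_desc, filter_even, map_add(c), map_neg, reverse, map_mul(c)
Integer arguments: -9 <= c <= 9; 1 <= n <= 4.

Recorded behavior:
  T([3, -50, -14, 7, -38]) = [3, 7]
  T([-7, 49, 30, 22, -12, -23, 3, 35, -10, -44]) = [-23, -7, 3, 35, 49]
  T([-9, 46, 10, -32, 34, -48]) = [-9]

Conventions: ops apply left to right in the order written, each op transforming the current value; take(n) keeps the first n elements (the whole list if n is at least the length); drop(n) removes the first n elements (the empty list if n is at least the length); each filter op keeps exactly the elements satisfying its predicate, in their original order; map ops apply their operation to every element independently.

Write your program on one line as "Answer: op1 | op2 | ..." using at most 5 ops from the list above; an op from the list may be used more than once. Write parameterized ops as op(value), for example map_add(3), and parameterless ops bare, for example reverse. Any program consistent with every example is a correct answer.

sort_desc | map_neg | filter_odd | sort_desc | map_mul(-1)

Check, running the answer program on each example:
  [3, -50, -14, 7, -38] -> [7, 3, -14, -38, -50] -> [-7, -3, 14, 38, 50] -> [-7, -3] -> [-3, -7] -> [3, 7]
  [-7, 49, 30, 22, -12, -23, 3, 35, -10, -44] -> [49, 35, 30, 22, 3, -7, -10, -12, -23, -44] -> [-49, -35, -30, -22, -3, 7, 10, 12, 23, 44] -> [-49, -35, -3, 7, 23] -> [23, 7, -3, -35, -49] -> [-23, -7, 3, 35, 49]
  [-9, 46, 10, -32, 34, -48] -> [46, 34, 10, -9, -32, -48] -> [-46, -34, -10, 9, 32, 48] -> [9] -> [9] -> [-9]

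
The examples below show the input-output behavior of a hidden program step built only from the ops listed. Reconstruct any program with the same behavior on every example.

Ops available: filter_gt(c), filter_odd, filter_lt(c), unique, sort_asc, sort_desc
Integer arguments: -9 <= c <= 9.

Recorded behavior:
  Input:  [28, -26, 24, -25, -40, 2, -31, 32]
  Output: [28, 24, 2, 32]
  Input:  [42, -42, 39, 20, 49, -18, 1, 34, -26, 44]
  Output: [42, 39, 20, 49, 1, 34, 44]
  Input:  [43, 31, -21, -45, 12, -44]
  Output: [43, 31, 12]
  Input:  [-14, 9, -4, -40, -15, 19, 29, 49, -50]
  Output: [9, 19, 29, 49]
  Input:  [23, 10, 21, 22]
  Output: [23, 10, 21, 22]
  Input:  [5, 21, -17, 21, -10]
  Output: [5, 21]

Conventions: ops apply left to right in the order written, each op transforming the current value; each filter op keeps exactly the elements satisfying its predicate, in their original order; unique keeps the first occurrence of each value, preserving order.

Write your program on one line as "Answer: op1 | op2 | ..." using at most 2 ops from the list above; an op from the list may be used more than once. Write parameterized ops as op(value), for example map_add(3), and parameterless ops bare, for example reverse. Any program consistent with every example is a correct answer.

filter_gt(-4) | unique

Check, running the answer program on each example:
  [28, -26, 24, -25, -40, 2, -31, 32] -> [28, 24, 2, 32] -> [28, 24, 2, 32]
  [42, -42, 39, 20, 49, -18, 1, 34, -26, 44] -> [42, 39, 20, 49, 1, 34, 44] -> [42, 39, 20, 49, 1, 34, 44]
  [43, 31, -21, -45, 12, -44] -> [43, 31, 12] -> [43, 31, 12]
  [-14, 9, -4, -40, -15, 19, 29, 49, -50] -> [9, 19, 29, 49] -> [9, 19, 29, 49]
  [23, 10, 21, 22] -> [23, 10, 21, 22] -> [23, 10, 21, 22]
  [5, 21, -17, 21, -10] -> [5, 21, 21] -> [5, 21]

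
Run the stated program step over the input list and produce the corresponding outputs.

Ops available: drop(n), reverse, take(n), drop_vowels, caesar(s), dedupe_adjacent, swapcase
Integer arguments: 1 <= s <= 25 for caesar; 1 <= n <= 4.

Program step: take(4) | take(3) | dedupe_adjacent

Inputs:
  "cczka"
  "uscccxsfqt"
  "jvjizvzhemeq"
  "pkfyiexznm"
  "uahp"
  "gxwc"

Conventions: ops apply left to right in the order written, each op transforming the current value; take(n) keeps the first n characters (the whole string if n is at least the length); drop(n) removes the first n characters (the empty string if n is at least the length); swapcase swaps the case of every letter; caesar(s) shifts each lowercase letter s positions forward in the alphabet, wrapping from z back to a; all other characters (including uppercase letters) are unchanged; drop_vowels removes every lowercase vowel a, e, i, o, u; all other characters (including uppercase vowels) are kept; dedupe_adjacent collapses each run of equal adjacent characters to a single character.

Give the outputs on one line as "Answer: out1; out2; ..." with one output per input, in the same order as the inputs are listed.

"cz"; "usc"; "jvj"; "pkf"; "uah"; "gxw"

Execution, op by op:
  "cczka" -> "cczk" -> "ccz" -> "cz"
  "uscccxsfqt" -> "uscc" -> "usc" -> "usc"
  "jvjizvzhemeq" -> "jvji" -> "jvj" -> "jvj"
  "pkfyiexznm" -> "pkfy" -> "pkf" -> "pkf"
  "uahp" -> "uahp" -> "uah" -> "uah"
  "gxwc" -> "gxwc" -> "gxw" -> "gxw"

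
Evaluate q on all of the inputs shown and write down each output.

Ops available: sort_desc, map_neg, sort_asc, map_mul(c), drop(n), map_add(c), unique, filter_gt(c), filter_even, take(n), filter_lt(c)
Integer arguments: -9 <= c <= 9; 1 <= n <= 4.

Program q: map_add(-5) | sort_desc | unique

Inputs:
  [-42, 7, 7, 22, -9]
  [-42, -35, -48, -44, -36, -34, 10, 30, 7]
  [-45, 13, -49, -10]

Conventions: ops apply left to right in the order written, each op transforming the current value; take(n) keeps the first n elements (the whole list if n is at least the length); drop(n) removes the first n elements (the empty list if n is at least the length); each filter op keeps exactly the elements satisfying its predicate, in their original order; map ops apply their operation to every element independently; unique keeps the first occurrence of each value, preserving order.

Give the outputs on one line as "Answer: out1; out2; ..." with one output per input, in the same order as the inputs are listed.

Execution, op by op:
  [-42, 7, 7, 22, -9] -> [-47, 2, 2, 17, -14] -> [17, 2, 2, -14, -47] -> [17, 2, -14, -47]
  [-42, -35, -48, -44, -36, -34, 10, 30, 7] -> [-47, -40, -53, -49, -41, -39, 5, 25, 2] -> [25, 5, 2, -39, -40, -41, -47, -49, -53] -> [25, 5, 2, -39, -40, -41, -47, -49, -53]
  [-45, 13, -49, -10] -> [-50, 8, -54, -15] -> [8, -15, -50, -54] -> [8, -15, -50, -54]

[17, 2, -14, -47]; [25, 5, 2, -39, -40, -41, -47, -49, -53]; [8, -15, -50, -54]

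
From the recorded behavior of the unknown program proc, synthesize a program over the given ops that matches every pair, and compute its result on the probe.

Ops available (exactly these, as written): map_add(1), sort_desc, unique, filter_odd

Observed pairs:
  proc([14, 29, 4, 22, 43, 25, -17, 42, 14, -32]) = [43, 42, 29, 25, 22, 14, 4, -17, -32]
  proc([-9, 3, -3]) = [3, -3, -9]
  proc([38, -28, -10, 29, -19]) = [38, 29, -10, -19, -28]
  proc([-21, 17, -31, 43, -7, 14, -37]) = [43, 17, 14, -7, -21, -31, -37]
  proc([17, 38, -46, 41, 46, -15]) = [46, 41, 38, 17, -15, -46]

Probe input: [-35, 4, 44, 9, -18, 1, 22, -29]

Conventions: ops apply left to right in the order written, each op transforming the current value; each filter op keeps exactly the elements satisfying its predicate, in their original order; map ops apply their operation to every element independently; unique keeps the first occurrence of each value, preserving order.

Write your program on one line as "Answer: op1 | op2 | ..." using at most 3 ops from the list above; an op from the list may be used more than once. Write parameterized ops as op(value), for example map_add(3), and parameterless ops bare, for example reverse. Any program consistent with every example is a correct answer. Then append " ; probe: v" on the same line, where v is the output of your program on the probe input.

unique | sort_desc ; probe: [44, 22, 9, 4, 1, -18, -29, -35]

Check, running the answer program on each example:
  [14, 29, 4, 22, 43, 25, -17, 42, 14, -32] -> [14, 29, 4, 22, 43, 25, -17, 42, -32] -> [43, 42, 29, 25, 22, 14, 4, -17, -32]
  [-9, 3, -3] -> [-9, 3, -3] -> [3, -3, -9]
  [38, -28, -10, 29, -19] -> [38, -28, -10, 29, -19] -> [38, 29, -10, -19, -28]
  [-21, 17, -31, 43, -7, 14, -37] -> [-21, 17, -31, 43, -7, 14, -37] -> [43, 17, 14, -7, -21, -31, -37]
  [17, 38, -46, 41, 46, -15] -> [17, 38, -46, 41, 46, -15] -> [46, 41, 38, 17, -15, -46]
  probe: [-35, 4, 44, 9, -18, 1, 22, -29] -> [-35, 4, 44, 9, -18, 1, 22, -29] -> [44, 22, 9, 4, 1, -18, -29, -35]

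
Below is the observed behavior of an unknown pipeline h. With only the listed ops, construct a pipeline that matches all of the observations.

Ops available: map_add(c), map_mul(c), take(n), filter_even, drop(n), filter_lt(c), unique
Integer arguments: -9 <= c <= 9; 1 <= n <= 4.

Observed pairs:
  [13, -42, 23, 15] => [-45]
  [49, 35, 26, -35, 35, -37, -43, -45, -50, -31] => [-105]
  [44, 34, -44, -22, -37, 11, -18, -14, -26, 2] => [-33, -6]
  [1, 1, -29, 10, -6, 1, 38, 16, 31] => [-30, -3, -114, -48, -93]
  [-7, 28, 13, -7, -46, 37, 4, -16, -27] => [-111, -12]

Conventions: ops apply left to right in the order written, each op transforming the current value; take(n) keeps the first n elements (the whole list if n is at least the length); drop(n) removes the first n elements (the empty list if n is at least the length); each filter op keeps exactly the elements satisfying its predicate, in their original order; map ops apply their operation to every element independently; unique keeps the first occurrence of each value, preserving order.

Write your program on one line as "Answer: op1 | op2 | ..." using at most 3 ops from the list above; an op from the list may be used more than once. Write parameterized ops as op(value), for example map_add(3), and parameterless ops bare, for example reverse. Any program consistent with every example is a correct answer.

map_mul(-3) | drop(3) | filter_lt(0)

Check, running the answer program on each example:
  [13, -42, 23, 15] -> [-39, 126, -69, -45] -> [-45] -> [-45]
  [49, 35, 26, -35, 35, -37, -43, -45, -50, -31] -> [-147, -105, -78, 105, -105, 111, 129, 135, 150, 93] -> [105, -105, 111, 129, 135, 150, 93] -> [-105]
  [44, 34, -44, -22, -37, 11, -18, -14, -26, 2] -> [-132, -102, 132, 66, 111, -33, 54, 42, 78, -6] -> [66, 111, -33, 54, 42, 78, -6] -> [-33, -6]
  [1, 1, -29, 10, -6, 1, 38, 16, 31] -> [-3, -3, 87, -30, 18, -3, -114, -48, -93] -> [-30, 18, -3, -114, -48, -93] -> [-30, -3, -114, -48, -93]
  [-7, 28, 13, -7, -46, 37, 4, -16, -27] -> [21, -84, -39, 21, 138, -111, -12, 48, 81] -> [21, 138, -111, -12, 48, 81] -> [-111, -12]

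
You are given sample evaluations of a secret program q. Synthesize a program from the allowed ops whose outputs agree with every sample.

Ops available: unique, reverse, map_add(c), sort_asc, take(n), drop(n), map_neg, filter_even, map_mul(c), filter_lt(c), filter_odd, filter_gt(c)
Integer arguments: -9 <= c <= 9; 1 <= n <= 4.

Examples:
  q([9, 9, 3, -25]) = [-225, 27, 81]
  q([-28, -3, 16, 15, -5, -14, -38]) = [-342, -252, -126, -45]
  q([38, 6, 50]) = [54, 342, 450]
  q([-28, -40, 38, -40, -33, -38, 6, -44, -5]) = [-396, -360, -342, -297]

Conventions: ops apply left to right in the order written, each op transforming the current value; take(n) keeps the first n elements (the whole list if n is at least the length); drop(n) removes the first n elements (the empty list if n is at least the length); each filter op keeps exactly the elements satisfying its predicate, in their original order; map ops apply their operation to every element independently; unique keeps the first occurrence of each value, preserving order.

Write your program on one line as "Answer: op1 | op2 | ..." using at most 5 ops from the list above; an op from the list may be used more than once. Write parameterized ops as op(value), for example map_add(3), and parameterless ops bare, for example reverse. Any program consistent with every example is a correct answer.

unique | sort_asc | map_mul(9) | take(4)

Check, running the answer program on each example:
  [9, 9, 3, -25] -> [9, 3, -25] -> [-25, 3, 9] -> [-225, 27, 81] -> [-225, 27, 81]
  [-28, -3, 16, 15, -5, -14, -38] -> [-28, -3, 16, 15, -5, -14, -38] -> [-38, -28, -14, -5, -3, 15, 16] -> [-342, -252, -126, -45, -27, 135, 144] -> [-342, -252, -126, -45]
  [38, 6, 50] -> [38, 6, 50] -> [6, 38, 50] -> [54, 342, 450] -> [54, 342, 450]
  [-28, -40, 38, -40, -33, -38, 6, -44, -5] -> [-28, -40, 38, -33, -38, 6, -44, -5] -> [-44, -40, -38, -33, -28, -5, 6, 38] -> [-396, -360, -342, -297, -252, -45, 54, 342] -> [-396, -360, -342, -297]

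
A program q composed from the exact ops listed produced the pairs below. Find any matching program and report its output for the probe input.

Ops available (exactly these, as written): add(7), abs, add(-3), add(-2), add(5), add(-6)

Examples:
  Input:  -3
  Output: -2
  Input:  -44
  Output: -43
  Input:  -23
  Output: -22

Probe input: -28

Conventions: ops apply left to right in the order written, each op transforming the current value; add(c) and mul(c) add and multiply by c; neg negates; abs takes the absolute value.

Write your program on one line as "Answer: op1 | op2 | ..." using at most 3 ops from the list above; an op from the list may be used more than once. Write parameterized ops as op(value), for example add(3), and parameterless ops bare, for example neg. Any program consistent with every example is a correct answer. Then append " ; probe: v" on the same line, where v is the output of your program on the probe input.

add(7) | add(-6) ; probe: -27

Check, running the answer program on each example:
  -3 -> 4 -> -2
  -44 -> -37 -> -43
  -23 -> -16 -> -22
  probe: -28 -> -21 -> -27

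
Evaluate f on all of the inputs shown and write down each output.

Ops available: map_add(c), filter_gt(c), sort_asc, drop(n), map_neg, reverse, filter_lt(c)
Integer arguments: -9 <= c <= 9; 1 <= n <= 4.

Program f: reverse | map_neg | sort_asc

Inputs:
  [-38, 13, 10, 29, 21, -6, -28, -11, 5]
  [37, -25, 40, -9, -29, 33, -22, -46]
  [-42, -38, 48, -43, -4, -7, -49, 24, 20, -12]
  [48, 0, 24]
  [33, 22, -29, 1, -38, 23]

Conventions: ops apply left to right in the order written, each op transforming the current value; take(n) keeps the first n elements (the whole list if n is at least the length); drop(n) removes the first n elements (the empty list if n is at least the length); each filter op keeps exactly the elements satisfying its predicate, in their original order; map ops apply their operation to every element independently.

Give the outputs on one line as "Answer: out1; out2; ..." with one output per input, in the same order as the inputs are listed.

[-29, -21, -13, -10, -5, 6, 11, 28, 38]; [-40, -37, -33, 9, 22, 25, 29, 46]; [-48, -24, -20, 4, 7, 12, 38, 42, 43, 49]; [-48, -24, 0]; [-33, -23, -22, -1, 29, 38]

Execution, op by op:
  [-38, 13, 10, 29, 21, -6, -28, -11, 5] -> [5, -11, -28, -6, 21, 29, 10, 13, -38] -> [-5, 11, 28, 6, -21, -29, -10, -13, 38] -> [-29, -21, -13, -10, -5, 6, 11, 28, 38]
  [37, -25, 40, -9, -29, 33, -22, -46] -> [-46, -22, 33, -29, -9, 40, -25, 37] -> [46, 22, -33, 29, 9, -40, 25, -37] -> [-40, -37, -33, 9, 22, 25, 29, 46]
  [-42, -38, 48, -43, -4, -7, -49, 24, 20, -12] -> [-12, 20, 24, -49, -7, -4, -43, 48, -38, -42] -> [12, -20, -24, 49, 7, 4, 43, -48, 38, 42] -> [-48, -24, -20, 4, 7, 12, 38, 42, 43, 49]
  [48, 0, 24] -> [24, 0, 48] -> [-24, 0, -48] -> [-48, -24, 0]
  [33, 22, -29, 1, -38, 23] -> [23, -38, 1, -29, 22, 33] -> [-23, 38, -1, 29, -22, -33] -> [-33, -23, -22, -1, 29, 38]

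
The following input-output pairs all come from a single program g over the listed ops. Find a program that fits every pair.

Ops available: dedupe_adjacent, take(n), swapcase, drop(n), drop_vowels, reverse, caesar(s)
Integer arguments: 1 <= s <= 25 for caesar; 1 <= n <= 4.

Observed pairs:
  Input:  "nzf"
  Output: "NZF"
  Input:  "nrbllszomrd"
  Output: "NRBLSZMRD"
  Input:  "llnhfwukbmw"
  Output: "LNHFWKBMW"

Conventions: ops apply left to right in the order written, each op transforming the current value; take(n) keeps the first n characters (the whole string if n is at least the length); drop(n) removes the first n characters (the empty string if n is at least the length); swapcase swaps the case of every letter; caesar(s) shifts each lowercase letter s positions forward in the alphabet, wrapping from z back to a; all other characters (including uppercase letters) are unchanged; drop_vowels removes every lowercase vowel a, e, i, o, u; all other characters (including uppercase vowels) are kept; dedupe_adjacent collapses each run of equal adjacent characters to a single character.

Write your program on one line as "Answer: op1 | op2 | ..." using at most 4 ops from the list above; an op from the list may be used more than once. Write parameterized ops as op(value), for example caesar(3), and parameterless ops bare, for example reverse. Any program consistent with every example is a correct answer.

drop_vowels | dedupe_adjacent | swapcase

Check, running the answer program on each example:
  "nzf" -> "nzf" -> "nzf" -> "NZF"
  "nrbllszomrd" -> "nrbllszmrd" -> "nrblszmrd" -> "NRBLSZMRD"
  "llnhfwukbmw" -> "llnhfwkbmw" -> "lnhfwkbmw" -> "LNHFWKBMW"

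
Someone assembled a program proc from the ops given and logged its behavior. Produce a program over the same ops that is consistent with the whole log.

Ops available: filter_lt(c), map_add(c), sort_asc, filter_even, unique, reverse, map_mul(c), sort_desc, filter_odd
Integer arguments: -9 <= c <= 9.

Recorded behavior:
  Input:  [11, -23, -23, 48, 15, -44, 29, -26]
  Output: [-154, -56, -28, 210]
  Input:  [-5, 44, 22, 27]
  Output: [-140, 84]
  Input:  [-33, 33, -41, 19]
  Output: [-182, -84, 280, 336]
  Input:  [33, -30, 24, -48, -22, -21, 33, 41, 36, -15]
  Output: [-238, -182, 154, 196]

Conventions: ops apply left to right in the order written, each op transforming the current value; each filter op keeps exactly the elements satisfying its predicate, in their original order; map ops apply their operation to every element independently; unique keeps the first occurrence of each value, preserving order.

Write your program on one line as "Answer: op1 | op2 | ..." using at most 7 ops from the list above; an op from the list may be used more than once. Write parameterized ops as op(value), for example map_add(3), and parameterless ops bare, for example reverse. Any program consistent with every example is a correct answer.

filter_odd | map_add(-7) | map_mul(-7) | unique | reverse | sort_asc

Check, running the answer program on each example:
  [11, -23, -23, 48, 15, -44, 29, -26] -> [11, -23, -23, 15, 29] -> [4, -30, -30, 8, 22] -> [-28, 210, 210, -56, -154] -> [-28, 210, -56, -154] -> [-154, -56, 210, -28] -> [-154, -56, -28, 210]
  [-5, 44, 22, 27] -> [-5, 27] -> [-12, 20] -> [84, -140] -> [84, -140] -> [-140, 84] -> [-140, 84]
  [-33, 33, -41, 19] -> [-33, 33, -41, 19] -> [-40, 26, -48, 12] -> [280, -182, 336, -84] -> [280, -182, 336, -84] -> [-84, 336, -182, 280] -> [-182, -84, 280, 336]
  [33, -30, 24, -48, -22, -21, 33, 41, 36, -15] -> [33, -21, 33, 41, -15] -> [26, -28, 26, 34, -22] -> [-182, 196, -182, -238, 154] -> [-182, 196, -238, 154] -> [154, -238, 196, -182] -> [-238, -182, 154, 196]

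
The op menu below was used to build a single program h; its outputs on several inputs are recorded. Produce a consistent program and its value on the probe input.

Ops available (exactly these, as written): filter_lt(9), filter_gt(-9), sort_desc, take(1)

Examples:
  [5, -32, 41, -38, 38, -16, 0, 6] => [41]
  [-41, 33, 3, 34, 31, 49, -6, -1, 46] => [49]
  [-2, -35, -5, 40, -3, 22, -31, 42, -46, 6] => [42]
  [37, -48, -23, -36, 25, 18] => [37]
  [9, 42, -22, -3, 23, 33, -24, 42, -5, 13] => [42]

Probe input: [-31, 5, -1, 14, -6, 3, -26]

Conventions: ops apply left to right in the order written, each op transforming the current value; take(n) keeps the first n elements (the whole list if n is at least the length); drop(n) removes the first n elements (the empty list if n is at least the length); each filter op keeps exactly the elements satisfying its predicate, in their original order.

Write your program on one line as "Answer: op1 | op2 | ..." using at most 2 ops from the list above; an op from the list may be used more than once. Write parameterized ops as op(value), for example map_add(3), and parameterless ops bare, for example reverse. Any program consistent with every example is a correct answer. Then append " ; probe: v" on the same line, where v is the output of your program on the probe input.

sort_desc | take(1) ; probe: [14]

Check, running the answer program on each example:
  [5, -32, 41, -38, 38, -16, 0, 6] -> [41, 38, 6, 5, 0, -16, -32, -38] -> [41]
  [-41, 33, 3, 34, 31, 49, -6, -1, 46] -> [49, 46, 34, 33, 31, 3, -1, -6, -41] -> [49]
  [-2, -35, -5, 40, -3, 22, -31, 42, -46, 6] -> [42, 40, 22, 6, -2, -3, -5, -31, -35, -46] -> [42]
  [37, -48, -23, -36, 25, 18] -> [37, 25, 18, -23, -36, -48] -> [37]
  [9, 42, -22, -3, 23, 33, -24, 42, -5, 13] -> [42, 42, 33, 23, 13, 9, -3, -5, -22, -24] -> [42]
  probe: [-31, 5, -1, 14, -6, 3, -26] -> [14, 5, 3, -1, -6, -26, -31] -> [14]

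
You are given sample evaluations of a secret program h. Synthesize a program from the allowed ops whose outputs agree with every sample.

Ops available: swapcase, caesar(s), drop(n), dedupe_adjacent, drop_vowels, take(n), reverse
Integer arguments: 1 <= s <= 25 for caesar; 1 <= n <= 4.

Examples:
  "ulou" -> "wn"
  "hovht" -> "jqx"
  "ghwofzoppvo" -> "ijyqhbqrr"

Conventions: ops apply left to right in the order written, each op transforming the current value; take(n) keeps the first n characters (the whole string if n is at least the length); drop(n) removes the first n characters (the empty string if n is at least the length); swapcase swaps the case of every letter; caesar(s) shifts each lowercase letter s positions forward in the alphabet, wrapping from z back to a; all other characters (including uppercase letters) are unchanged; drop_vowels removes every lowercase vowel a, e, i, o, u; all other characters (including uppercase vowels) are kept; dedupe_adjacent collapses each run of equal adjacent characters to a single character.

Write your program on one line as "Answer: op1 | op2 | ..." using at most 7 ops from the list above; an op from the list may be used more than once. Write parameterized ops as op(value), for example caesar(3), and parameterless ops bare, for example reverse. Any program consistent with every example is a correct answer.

reverse | caesar(1) | drop(1) | drop(1) | caesar(1) | reverse

Check, running the answer program on each example:
  "ulou" -> "uolu" -> "vpmv" -> "pmv" -> "mv" -> "nw" -> "wn"
  "hovht" -> "thvoh" -> "uiwpi" -> "iwpi" -> "wpi" -> "xqj" -> "jqx"
  "ghwofzoppvo" -> "ovppozfowhg" -> "pwqqpagpxih" -> "wqqpagpxih" -> "qqpagpxih" -> "rrqbhqyji" -> "ijyqhbqrr"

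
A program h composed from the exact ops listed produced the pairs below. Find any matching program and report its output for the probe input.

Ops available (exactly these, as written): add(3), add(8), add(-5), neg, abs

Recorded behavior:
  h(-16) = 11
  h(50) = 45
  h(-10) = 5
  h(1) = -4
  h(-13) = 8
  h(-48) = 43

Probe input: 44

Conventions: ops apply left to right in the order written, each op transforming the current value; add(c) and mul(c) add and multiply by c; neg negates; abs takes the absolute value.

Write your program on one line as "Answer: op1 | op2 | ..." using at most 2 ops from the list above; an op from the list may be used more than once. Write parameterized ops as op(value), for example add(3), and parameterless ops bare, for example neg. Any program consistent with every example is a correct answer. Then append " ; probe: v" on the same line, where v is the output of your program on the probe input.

abs | add(-5) ; probe: 39

Check, running the answer program on each example:
  -16 -> 16 -> 11
  50 -> 50 -> 45
  -10 -> 10 -> 5
  1 -> 1 -> -4
  -13 -> 13 -> 8
  -48 -> 48 -> 43
  probe: 44 -> 44 -> 39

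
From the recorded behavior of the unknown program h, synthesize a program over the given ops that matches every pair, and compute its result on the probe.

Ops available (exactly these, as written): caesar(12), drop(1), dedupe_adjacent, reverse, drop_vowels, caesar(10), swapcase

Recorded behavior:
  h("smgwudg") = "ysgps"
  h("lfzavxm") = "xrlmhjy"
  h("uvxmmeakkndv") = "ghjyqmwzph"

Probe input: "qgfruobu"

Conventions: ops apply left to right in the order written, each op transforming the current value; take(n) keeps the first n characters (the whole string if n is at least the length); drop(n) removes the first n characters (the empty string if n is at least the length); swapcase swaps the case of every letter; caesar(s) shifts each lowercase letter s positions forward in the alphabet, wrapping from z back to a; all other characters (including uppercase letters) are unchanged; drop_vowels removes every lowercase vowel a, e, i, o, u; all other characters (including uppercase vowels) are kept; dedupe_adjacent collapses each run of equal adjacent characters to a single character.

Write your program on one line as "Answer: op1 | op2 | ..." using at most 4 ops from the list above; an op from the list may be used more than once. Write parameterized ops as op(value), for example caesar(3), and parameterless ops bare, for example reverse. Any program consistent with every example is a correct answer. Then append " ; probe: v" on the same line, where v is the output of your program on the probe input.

caesar(12) | drop_vowels | dedupe_adjacent ; probe: "csrdgng"

Check, running the answer program on each example:
  "smgwudg" -> "eysigps" -> "ysgps" -> "ysgps"
  "lfzavxm" -> "xrlmhjy" -> "xrlmhjy" -> "xrlmhjy"
  "uvxmmeakkndv" -> "ghjyyqmwwzph" -> "ghjyyqmwwzph" -> "ghjyqmwzph"
  probe: "qgfruobu" -> "csrdgang" -> "csrdgng" -> "csrdgng"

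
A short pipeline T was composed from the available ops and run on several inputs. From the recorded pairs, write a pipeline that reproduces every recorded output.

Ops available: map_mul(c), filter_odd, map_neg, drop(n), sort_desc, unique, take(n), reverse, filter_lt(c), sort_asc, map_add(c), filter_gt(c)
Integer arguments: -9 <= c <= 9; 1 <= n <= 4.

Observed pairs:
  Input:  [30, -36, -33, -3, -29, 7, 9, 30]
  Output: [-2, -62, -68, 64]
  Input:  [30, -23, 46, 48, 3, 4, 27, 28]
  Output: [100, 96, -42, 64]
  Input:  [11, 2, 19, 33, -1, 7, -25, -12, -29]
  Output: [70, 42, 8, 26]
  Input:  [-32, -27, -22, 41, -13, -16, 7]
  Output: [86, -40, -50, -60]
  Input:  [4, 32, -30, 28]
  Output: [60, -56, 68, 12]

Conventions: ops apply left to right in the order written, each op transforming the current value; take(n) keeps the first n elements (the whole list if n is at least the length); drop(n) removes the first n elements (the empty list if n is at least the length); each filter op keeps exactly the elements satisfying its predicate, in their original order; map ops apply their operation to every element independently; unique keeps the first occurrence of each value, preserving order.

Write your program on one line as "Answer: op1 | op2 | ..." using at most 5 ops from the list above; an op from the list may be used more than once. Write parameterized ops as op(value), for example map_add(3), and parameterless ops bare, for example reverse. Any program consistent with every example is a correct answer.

map_add(2) | take(4) | reverse | map_mul(2)

Check, running the answer program on each example:
  [30, -36, -33, -3, -29, 7, 9, 30] -> [32, -34, -31, -1, -27, 9, 11, 32] -> [32, -34, -31, -1] -> [-1, -31, -34, 32] -> [-2, -62, -68, 64]
  [30, -23, 46, 48, 3, 4, 27, 28] -> [32, -21, 48, 50, 5, 6, 29, 30] -> [32, -21, 48, 50] -> [50, 48, -21, 32] -> [100, 96, -42, 64]
  [11, 2, 19, 33, -1, 7, -25, -12, -29] -> [13, 4, 21, 35, 1, 9, -23, -10, -27] -> [13, 4, 21, 35] -> [35, 21, 4, 13] -> [70, 42, 8, 26]
  [-32, -27, -22, 41, -13, -16, 7] -> [-30, -25, -20, 43, -11, -14, 9] -> [-30, -25, -20, 43] -> [43, -20, -25, -30] -> [86, -40, -50, -60]
  [4, 32, -30, 28] -> [6, 34, -28, 30] -> [6, 34, -28, 30] -> [30, -28, 34, 6] -> [60, -56, 68, 12]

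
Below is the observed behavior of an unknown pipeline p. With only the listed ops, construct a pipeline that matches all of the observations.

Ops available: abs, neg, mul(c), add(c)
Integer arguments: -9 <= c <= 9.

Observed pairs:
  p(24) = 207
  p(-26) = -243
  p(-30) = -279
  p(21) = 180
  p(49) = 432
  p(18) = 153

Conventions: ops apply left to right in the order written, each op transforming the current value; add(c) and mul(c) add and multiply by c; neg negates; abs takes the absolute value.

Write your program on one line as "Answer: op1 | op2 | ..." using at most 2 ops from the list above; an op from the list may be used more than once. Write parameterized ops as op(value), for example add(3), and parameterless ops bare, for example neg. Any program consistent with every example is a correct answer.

mul(9) | add(-9)

Check, running the answer program on each example:
  24 -> 216 -> 207
  -26 -> -234 -> -243
  -30 -> -270 -> -279
  21 -> 189 -> 180
  49 -> 441 -> 432
  18 -> 162 -> 153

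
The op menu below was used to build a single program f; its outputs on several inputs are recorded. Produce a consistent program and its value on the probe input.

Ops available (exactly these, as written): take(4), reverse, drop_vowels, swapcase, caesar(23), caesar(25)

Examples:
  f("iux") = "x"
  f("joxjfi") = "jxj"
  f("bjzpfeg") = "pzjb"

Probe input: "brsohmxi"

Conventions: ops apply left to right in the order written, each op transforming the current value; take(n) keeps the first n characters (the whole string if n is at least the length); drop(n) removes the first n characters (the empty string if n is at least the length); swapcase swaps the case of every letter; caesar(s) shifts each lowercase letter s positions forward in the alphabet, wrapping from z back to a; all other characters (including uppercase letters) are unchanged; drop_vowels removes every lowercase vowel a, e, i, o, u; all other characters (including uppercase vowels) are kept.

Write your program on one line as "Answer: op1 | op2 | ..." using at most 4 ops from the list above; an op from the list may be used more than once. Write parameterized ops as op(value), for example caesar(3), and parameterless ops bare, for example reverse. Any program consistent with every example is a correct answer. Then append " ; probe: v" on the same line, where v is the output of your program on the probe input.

take(4) | reverse | drop_vowels ; probe: "srb"

Check, running the answer program on each example:
  "iux" -> "iux" -> "xui" -> "x"
  "joxjfi" -> "joxj" -> "jxoj" -> "jxj"
  "bjzpfeg" -> "bjzp" -> "pzjb" -> "pzjb"
  probe: "brsohmxi" -> "brso" -> "osrb" -> "srb"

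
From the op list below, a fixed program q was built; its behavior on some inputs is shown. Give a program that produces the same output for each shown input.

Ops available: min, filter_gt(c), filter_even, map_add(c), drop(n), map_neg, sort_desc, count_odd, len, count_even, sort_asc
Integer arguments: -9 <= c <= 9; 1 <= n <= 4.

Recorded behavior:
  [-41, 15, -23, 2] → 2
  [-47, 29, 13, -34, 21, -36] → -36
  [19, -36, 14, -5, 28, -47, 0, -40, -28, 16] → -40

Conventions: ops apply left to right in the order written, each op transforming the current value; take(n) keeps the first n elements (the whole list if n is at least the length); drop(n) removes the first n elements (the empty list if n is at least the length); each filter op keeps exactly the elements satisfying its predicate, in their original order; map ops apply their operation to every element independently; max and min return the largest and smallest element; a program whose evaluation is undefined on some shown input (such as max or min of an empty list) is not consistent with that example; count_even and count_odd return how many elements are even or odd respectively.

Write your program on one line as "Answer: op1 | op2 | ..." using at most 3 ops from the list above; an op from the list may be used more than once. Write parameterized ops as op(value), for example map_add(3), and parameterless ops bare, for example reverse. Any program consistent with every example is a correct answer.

drop(3) | filter_even | min

Check, running the answer program on each example:
  [-41, 15, -23, 2] -> [2] -> [2] -> 2
  [-47, 29, 13, -34, 21, -36] -> [-34, 21, -36] -> [-34, -36] -> -36
  [19, -36, 14, -5, 28, -47, 0, -40, -28, 16] -> [-5, 28, -47, 0, -40, -28, 16] -> [28, 0, -40, -28, 16] -> -40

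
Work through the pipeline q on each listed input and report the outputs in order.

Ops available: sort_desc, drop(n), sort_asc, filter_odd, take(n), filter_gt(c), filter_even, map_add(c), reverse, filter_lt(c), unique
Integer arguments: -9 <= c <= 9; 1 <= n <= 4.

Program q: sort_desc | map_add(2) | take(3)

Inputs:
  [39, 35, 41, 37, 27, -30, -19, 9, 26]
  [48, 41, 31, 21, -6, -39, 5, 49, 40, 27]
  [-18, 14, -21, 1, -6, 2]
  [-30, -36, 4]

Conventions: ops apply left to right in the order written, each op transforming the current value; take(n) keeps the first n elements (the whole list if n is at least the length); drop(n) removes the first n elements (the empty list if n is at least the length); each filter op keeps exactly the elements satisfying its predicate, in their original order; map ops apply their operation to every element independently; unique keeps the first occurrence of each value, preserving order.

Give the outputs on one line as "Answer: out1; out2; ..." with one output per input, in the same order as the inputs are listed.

Execution, op by op:
  [39, 35, 41, 37, 27, -30, -19, 9, 26] -> [41, 39, 37, 35, 27, 26, 9, -19, -30] -> [43, 41, 39, 37, 29, 28, 11, -17, -28] -> [43, 41, 39]
  [48, 41, 31, 21, -6, -39, 5, 49, 40, 27] -> [49, 48, 41, 40, 31, 27, 21, 5, -6, -39] -> [51, 50, 43, 42, 33, 29, 23, 7, -4, -37] -> [51, 50, 43]
  [-18, 14, -21, 1, -6, 2] -> [14, 2, 1, -6, -18, -21] -> [16, 4, 3, -4, -16, -19] -> [16, 4, 3]
  [-30, -36, 4] -> [4, -30, -36] -> [6, -28, -34] -> [6, -28, -34]

[43, 41, 39]; [51, 50, 43]; [16, 4, 3]; [6, -28, -34]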